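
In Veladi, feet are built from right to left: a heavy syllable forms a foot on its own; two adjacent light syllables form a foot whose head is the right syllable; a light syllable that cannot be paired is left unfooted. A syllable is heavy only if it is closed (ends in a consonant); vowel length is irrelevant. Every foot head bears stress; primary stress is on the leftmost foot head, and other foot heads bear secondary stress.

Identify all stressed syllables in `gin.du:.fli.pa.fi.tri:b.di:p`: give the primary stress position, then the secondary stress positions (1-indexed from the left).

Weights: 1 gin H, 2 du: L, 3 fli L, 4 pa L, 5 fi L, 6 tri:b H, 7 di:p H.
Parse right to left (heavy = foot alone; LL = one foot; stranded L unfooted): (ˈgin) (du:.ˈfli) (pa.ˈfi) (ˈtri:b) (ˈdi:p).
Foot heads: 1, 3, 5, 6, 7.
Primary stress on the leftmost head = syllable 1.
Secondary stress on 3, 5, 6, 7: ˈgin.du:.ˌfli.pa.ˌfi.ˌtri:b.ˌdi:p.

primary 1, secondary 3, 5, 6, 7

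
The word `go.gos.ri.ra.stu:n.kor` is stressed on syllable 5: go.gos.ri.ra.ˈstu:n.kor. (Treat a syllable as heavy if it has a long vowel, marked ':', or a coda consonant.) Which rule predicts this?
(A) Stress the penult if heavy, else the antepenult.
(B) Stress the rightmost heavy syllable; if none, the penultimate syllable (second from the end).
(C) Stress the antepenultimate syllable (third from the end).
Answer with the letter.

A

Rule A → syllable 5 ✓.
Rule B → syllable 6 (observed: 5).
Rule C → syllable 4 (observed: 5).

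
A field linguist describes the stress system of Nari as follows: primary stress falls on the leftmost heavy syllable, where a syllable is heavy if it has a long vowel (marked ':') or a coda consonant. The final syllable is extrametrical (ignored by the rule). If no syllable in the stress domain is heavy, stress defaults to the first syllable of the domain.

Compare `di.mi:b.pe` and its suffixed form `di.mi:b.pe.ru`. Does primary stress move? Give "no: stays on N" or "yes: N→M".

no: stays on 2

Base `di.mi:b.pe` (3 syllables):
  The final syllable (3, pe) is extrametrical; the stress domain is syllables 1–2.
  Weights: 1 di L, 2 mi:b H.
  Heavy syllables in the domain: 2. The leftmost is syllable 2 (mi:b).
  → primary stress on syllable 2.
Suffixed `di.mi:b.pe.ru` (4 syllables):
  The final syllable (4, ru) is extrametrical; the stress domain is syllables 1–3.
  Weights: 1 di L, 2 mi:b H, 3 pe L.
  Heavy syllables in the domain: 2. The leftmost is syllable 2 (mi:b).
  → primary stress on syllable 2.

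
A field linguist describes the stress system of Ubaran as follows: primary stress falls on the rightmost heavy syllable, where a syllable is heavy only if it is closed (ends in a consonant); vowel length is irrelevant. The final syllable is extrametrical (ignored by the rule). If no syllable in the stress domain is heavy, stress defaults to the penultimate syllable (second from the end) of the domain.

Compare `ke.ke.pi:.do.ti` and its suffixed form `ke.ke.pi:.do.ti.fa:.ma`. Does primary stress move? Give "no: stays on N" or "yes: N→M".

Base `ke.ke.pi:.do.ti` (5 syllables):
  The final syllable (5, ti) is extrametrical; the stress domain is syllables 1–4.
  Weights: 1 ke L, 2 ke L, 3 pi: L, 4 do L.
  No heavy syllable in the domain; default to the penultimate syllable (second from the end) of the domain = syllable 3.
  → primary stress on syllable 3.
Suffixed `ke.ke.pi:.do.ti.fa:.ma` (7 syllables):
  The final syllable (7, ma) is extrametrical; the stress domain is syllables 1–6.
  Weights: 1 ke L, 2 ke L, 3 pi: L, 4 do L, 5 ti L, 6 fa: L.
  No heavy syllable in the domain; default to the penultimate syllable (second from the end) of the domain = syllable 5.
  → primary stress on syllable 5.

yes: 3→5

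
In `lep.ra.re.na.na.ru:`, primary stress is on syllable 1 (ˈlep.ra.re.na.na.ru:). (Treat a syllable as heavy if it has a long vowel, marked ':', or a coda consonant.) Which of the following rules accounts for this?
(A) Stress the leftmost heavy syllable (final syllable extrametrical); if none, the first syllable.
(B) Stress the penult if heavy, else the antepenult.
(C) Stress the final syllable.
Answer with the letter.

A

Rule A → syllable 1 ✓.
Rule B → syllable 4 (observed: 1).
Rule C → syllable 6 (observed: 1).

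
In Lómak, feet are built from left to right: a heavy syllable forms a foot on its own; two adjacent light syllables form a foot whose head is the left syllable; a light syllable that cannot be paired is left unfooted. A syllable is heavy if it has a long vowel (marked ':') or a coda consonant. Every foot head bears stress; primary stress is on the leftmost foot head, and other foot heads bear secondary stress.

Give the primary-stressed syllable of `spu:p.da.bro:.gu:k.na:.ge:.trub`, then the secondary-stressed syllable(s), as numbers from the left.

Weights: 1 spu:p H, 2 da L, 3 bro: H, 4 gu:k H, 5 na: H, 6 ge: H, 7 trub H.
Parse left to right (heavy = foot alone; LL = one foot; stranded L unfooted): (ˈspu:p) da (ˈbro:) (ˈgu:k) (ˈna:) (ˈge:) (ˈtrub).
Foot heads: 1, 3, 4, 5, 6, 7.
Primary stress on the leftmost head = syllable 1.
Secondary stress on 3, 4, 5, 6, 7: ˈspu:p.da.ˌbro:.ˌgu:k.ˌna:.ˌge:.ˌtrub.

primary 1, secondary 3, 4, 5, 6, 7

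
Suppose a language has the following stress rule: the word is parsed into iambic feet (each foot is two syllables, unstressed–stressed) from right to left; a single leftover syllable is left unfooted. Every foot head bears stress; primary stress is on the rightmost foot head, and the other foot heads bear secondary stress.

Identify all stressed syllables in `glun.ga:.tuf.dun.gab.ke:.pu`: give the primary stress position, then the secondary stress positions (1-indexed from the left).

Parse right to left into iambic (σˈσ) feet: glun (ga:.ˈtuf) (dun.ˈgab) (ke:.ˈpu). Syllable 1 is left unfooted.
Foot heads (stressed positions): 3, 5, 7.
End Rule Rightmost: primary stress on the rightmost head = syllable 7.
Secondary stress on 3, 5: glun.ga:.ˌtuf.dun.ˌgab.ke:.ˈpu.

primary 7, secondary 3, 5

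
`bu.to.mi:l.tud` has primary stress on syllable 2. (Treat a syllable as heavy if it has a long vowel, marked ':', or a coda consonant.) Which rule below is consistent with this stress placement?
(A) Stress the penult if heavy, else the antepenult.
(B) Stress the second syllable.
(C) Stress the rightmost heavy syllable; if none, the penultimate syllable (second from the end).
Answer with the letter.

B

Rule A → syllable 3 (observed: 2).
Rule B → syllable 2 ✓.
Rule C → syllable 4 (observed: 2).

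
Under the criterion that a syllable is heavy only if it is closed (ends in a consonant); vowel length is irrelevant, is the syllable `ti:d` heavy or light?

`ti:d`: long vowel, closed (coda /d/). Closed (coda /d/) → heavy.

heavy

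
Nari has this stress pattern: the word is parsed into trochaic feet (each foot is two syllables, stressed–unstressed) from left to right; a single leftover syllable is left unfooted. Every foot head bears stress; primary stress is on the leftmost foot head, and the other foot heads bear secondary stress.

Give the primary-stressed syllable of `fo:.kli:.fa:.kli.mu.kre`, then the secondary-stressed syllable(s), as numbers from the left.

Parse left to right into trochaic (ˈσσ) feet: (ˈfo:.kli:) (ˈfa:.kli) (ˈmu.kre).
Foot heads (stressed positions): 1, 3, 5.
End Rule Leftmost: primary stress on the leftmost head = syllable 1.
Secondary stress on 3, 5: ˈfo:.kli:.ˌfa:.kli.ˌmu.kre.

primary 1, secondary 3, 5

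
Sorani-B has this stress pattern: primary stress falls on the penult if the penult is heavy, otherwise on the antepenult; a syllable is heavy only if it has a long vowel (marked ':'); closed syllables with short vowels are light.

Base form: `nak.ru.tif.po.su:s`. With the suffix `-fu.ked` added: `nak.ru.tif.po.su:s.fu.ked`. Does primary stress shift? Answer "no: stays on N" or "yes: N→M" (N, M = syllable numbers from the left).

yes: 3→5

Base `nak.ru.tif.po.su:s` (5 syllables):
  Weights: 3 tif L, 4 po L, 5 su:s H.
  The penult (syllable 4, po) is light, so stress falls on the antepenult (syllable 3, tif).
  → primary stress on syllable 3.
Suffixed `nak.ru.tif.po.su:s.fu.ked` (7 syllables):
  Weights: 5 su:s H, 6 fu L, 7 ked L.
  The penult (syllable 6, fu) is light, so stress falls on the antepenult (syllable 5, su:s).
  → primary stress on syllable 5.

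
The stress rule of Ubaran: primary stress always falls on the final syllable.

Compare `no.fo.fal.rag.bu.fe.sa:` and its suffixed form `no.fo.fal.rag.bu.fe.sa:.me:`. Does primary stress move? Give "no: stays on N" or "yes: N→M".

yes: 7→8

Base `no.fo.fal.rag.bu.fe.sa:` (7 syllables):
  The word has 7 syllables; the final syllable is syllable 7 (sa:).
  → primary stress on syllable 7.
Suffixed `no.fo.fal.rag.bu.fe.sa:.me:` (8 syllables):
  The word has 8 syllables; the final syllable is syllable 8 (me:).
  → primary stress on syllable 8.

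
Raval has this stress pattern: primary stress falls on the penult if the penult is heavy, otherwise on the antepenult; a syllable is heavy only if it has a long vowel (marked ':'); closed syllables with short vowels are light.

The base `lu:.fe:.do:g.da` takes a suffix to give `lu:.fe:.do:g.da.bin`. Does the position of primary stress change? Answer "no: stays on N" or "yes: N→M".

Base `lu:.fe:.do:g.da` (4 syllables):
  Weights: 2 fe: H, 3 do:g H, 4 da L.
  The penult (syllable 3, do:g) is heavy, so it takes stress.
  → primary stress on syllable 3.
Suffixed `lu:.fe:.do:g.da.bin` (5 syllables):
  Weights: 3 do:g H, 4 da L, 5 bin L.
  The penult (syllable 4, da) is light, so stress falls on the antepenult (syllable 3, do:g).
  → primary stress on syllable 3.

no: stays on 3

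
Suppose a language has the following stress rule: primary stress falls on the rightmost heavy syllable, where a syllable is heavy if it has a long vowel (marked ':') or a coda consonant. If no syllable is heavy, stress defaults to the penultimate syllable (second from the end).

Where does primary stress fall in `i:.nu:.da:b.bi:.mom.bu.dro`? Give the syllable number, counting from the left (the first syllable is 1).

5

Weights: 1 i: H, 2 nu: H, 3 da:b H, 4 bi: H, 5 mom H, 6 bu L, 7 dro L.
Heavy syllables in the domain: 1, 2, 3, 4, 5. The rightmost is syllable 5 (mom).
Primary stress: syllable 5 → i:.nu:.da:b.bi:.ˈmom.bu.dro.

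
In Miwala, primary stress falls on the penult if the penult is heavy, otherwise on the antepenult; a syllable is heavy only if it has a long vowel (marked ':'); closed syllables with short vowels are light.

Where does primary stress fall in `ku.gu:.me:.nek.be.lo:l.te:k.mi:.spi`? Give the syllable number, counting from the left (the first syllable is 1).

8

Weights: 7 te:k H, 8 mi: H, 9 spi L.
The penult (syllable 8, mi:) is heavy, so it takes stress.
Primary stress: syllable 8 → ku.gu:.me:.nek.be.lo:l.te:k.ˈmi:.spi.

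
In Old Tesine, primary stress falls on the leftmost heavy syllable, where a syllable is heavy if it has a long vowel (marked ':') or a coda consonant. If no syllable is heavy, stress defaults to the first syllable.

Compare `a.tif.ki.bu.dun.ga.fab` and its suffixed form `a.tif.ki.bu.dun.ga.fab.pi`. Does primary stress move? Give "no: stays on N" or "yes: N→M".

Base `a.tif.ki.bu.dun.ga.fab` (7 syllables):
  Weights: 1 a L, 2 tif H, 3 ki L, 4 bu L, 5 dun H, 6 ga L, 7 fab H.
  Heavy syllables in the domain: 2, 5, 7. The leftmost is syllable 2 (tif).
  → primary stress on syllable 2.
Suffixed `a.tif.ki.bu.dun.ga.fab.pi` (8 syllables):
  Weights: 1 a L, 2 tif H, 3 ki L, 4 bu L, 5 dun H, 6 ga L, 7 fab H, 8 pi L.
  Heavy syllables in the domain: 2, 5, 7. The leftmost is syllable 2 (tif).
  → primary stress on syllable 2.

no: stays on 2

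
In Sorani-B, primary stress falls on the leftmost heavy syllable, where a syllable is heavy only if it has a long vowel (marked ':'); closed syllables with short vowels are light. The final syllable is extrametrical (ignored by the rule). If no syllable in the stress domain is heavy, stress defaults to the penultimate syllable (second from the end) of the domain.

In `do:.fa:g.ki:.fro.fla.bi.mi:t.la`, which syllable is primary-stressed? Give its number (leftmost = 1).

The final syllable (8, la) is extrametrical; the stress domain is syllables 1–7.
Weights: 1 do: H, 2 fa:g H, 3 ki: H, 4 fro L, 5 fla L, 6 bi L, 7 mi:t H.
Heavy syllables in the domain: 1, 2, 3, 7. The leftmost is syllable 1 (do:).
Primary stress: syllable 1 → ˈdo:.fa:g.ki:.fro.fla.bi.mi:t.la.

1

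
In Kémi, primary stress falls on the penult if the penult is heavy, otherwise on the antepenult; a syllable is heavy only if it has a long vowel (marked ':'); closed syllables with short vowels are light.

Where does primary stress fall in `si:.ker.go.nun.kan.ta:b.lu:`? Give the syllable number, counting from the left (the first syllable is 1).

6

Weights: 5 kan L, 6 ta:b H, 7 lu: H.
The penult (syllable 6, ta:b) is heavy, so it takes stress.
Primary stress: syllable 6 → si:.ker.go.nun.kan.ˈta:b.lu:.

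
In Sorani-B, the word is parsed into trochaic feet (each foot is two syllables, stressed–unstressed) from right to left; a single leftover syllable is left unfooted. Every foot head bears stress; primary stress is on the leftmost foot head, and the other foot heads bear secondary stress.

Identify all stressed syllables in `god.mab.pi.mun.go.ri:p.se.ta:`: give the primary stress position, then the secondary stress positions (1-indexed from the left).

primary 1, secondary 3, 5, 7

Parse right to left into trochaic (ˈσσ) feet: (ˈgod.mab) (ˈpi.mun) (ˈgo.ri:p) (ˈse.ta:).
Foot heads (stressed positions): 1, 3, 5, 7.
End Rule Leftmost: primary stress on the leftmost head = syllable 1.
Secondary stress on 3, 5, 7: ˈgod.mab.ˌpi.mun.ˌgo.ri:p.ˌse.ta:.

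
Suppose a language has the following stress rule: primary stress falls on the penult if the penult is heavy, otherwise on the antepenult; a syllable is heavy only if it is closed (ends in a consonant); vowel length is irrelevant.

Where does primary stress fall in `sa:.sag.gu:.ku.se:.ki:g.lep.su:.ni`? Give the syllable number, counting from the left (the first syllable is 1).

7

Weights: 7 lep H, 8 su: L, 9 ni L.
The penult (syllable 8, su:) is light, so stress falls on the antepenult (syllable 7, lep).
Primary stress: syllable 7 → sa:.sag.gu:.ku.se:.ki:g.ˈlep.su:.ni.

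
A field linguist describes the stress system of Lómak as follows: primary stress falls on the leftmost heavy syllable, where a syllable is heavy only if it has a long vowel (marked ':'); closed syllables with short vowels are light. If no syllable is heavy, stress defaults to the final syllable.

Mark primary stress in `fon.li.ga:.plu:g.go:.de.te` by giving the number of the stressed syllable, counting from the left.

Weights: 1 fon L, 2 li L, 3 ga: H, 4 plu:g H, 5 go: H, 6 de L, 7 te L.
Heavy syllables in the domain: 3, 4, 5. The leftmost is syllable 3 (ga:).
Primary stress: syllable 3 → fon.li.ˈga:.plu:g.go:.de.te.

3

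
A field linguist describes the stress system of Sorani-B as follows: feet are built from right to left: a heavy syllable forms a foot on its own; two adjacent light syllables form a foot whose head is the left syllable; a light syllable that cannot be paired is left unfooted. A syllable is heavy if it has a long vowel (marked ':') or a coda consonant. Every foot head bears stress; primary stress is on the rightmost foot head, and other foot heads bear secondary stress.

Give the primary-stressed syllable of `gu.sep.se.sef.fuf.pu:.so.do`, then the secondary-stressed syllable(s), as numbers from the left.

Weights: 1 gu L, 2 sep H, 3 se L, 4 sef H, 5 fuf H, 6 pu: H, 7 so L, 8 do L.
Parse right to left (heavy = foot alone; LL = one foot; stranded L unfooted): gu (ˈsep) se (ˈsef) (ˈfuf) (ˈpu:) (ˈso.do).
Foot heads: 2, 4, 5, 6, 7.
Primary stress on the rightmost head = syllable 7.
Secondary stress on 2, 4, 5, 6: gu.ˌsep.se.ˌsef.ˌfuf.ˌpu:.ˈso.do.

primary 7, secondary 2, 4, 5, 6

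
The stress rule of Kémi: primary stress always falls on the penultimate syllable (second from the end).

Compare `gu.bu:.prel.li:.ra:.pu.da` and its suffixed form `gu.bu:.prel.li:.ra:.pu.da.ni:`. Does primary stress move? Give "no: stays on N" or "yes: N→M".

Base `gu.bu:.prel.li:.ra:.pu.da` (7 syllables):
  The word has 7 syllables; the penultimate syllable (second from the end) is syllable 6 (pu).
  → primary stress on syllable 6.
Suffixed `gu.bu:.prel.li:.ra:.pu.da.ni:` (8 syllables):
  The word has 8 syllables; the penultimate syllable (second from the end) is syllable 7 (da).
  → primary stress on syllable 7.

yes: 6→7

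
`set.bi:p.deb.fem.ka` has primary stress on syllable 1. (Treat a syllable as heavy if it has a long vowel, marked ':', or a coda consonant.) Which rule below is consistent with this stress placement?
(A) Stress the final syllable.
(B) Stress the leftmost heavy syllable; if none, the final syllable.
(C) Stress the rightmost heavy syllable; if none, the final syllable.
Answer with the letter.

Rule A → syllable 5 (observed: 1).
Rule B → syllable 1 ✓.
Rule C → syllable 4 (observed: 1).

B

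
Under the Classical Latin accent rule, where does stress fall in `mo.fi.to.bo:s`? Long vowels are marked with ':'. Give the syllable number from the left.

Classical Latin: stress the penult if heavy (long vowel or closed), else the antepenult.
Weights: 2 fi L, 3 to L, 4 bo:s H.
The penult (syllable 3, to) is light, so stress falls on the antepenult (syllable 2, fi).
Stress on syllable 2: mo.ˈfi.to.bo:s.

2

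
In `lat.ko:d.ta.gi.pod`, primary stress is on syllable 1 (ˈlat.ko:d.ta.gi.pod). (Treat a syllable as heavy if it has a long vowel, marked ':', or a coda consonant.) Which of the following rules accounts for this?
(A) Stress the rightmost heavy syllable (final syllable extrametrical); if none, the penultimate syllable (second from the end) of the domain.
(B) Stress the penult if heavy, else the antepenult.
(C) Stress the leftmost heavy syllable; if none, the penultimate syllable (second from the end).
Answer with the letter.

C

Rule A → syllable 2 (observed: 1).
Rule B → syllable 3 (observed: 1).
Rule C → syllable 1 ✓.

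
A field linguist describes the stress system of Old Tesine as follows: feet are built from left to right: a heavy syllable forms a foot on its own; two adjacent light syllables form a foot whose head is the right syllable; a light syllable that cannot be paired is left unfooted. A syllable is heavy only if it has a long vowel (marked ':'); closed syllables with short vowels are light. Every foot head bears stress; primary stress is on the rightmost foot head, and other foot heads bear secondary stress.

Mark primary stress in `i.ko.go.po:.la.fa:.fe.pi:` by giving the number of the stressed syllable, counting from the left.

Weights: 1 i L, 2 ko L, 3 go L, 4 po: H, 5 la L, 6 fa: H, 7 fe L, 8 pi: H.
Parse left to right (heavy = foot alone; LL = one foot; stranded L unfooted): (i.ˈko) go (ˈpo:) la (ˈfa:) fe (ˈpi:).
Foot heads: 2, 4, 6, 8.
Primary stress on the rightmost head = syllable 8.
Primary stress: syllable 8 → i.ko.go.po:.la.fa:.fe.ˈpi:.

8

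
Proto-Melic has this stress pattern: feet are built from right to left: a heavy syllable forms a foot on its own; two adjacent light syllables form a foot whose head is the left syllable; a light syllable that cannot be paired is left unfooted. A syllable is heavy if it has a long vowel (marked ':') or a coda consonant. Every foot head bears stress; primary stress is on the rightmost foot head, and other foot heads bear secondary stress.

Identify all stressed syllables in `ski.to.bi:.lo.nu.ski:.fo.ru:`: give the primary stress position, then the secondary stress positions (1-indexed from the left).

primary 8, secondary 1, 3, 4, 6

Weights: 1 ski L, 2 to L, 3 bi: H, 4 lo L, 5 nu L, 6 ski: H, 7 fo L, 8 ru: H.
Parse right to left (heavy = foot alone; LL = one foot; stranded L unfooted): (ˈski.to) (ˈbi:) (ˈlo.nu) (ˈski:) fo (ˈru:).
Foot heads: 1, 3, 4, 6, 8.
Primary stress on the rightmost head = syllable 8.
Secondary stress on 1, 3, 4, 6: ˌski.to.ˌbi:.ˌlo.nu.ˌski:.fo.ˈru:.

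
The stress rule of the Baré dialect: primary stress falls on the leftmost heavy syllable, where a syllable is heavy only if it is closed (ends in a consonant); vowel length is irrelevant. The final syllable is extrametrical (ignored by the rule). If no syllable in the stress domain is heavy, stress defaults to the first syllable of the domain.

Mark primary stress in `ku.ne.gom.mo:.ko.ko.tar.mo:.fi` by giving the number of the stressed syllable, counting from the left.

The final syllable (9, fi) is extrametrical; the stress domain is syllables 1–8.
Weights: 1 ku L, 2 ne L, 3 gom H, 4 mo: L, 5 ko L, 6 ko L, 7 tar H, 8 mo: L.
Heavy syllables in the domain: 3, 7. The leftmost is syllable 3 (gom).
Primary stress: syllable 3 → ku.ne.ˈgom.mo:.ko.ko.tar.mo:.fi.

3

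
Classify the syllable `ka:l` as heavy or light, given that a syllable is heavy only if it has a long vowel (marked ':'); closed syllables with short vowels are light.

`ka:l`: long vowel, closed (coda /l/). Long vowel → heavy.

heavy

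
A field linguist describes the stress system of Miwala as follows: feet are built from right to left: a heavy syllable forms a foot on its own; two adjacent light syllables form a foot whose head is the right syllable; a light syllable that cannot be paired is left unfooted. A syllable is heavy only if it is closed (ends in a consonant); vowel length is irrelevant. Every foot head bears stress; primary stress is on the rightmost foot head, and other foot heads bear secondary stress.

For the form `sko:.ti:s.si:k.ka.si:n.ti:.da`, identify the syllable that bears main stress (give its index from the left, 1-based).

Weights: 1 sko: L, 2 ti:s H, 3 si:k H, 4 ka L, 5 si:n H, 6 ti: L, 7 da L.
Parse right to left (heavy = foot alone; LL = one foot; stranded L unfooted): sko: (ˈti:s) (ˈsi:k) ka (ˈsi:n) (ti:.ˈda).
Foot heads: 2, 3, 5, 7.
Primary stress on the rightmost head = syllable 7.
Primary stress: syllable 7 → sko:.ti:s.si:k.ka.si:n.ti:.ˈda.

7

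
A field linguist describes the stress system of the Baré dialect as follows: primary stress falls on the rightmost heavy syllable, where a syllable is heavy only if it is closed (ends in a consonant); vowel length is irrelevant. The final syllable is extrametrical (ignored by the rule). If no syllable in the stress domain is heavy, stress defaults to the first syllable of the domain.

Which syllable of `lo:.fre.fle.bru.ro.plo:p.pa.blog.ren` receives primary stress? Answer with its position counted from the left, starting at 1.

The final syllable (9, ren) is extrametrical; the stress domain is syllables 1–8.
Weights: 1 lo: L, 2 fre L, 3 fle L, 4 bru L, 5 ro L, 6 plo:p H, 7 pa L, 8 blog H.
Heavy syllables in the domain: 6, 8. The rightmost is syllable 8 (blog).
Primary stress: syllable 8 → lo:.fre.fle.bru.ro.plo:p.pa.ˈblog.ren.

8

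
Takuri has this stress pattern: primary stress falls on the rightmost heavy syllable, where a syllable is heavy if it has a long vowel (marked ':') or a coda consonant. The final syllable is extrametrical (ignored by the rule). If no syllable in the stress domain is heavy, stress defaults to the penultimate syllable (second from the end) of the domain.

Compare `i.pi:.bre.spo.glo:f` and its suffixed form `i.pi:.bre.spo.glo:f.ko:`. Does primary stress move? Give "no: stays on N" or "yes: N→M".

yes: 2→5

Base `i.pi:.bre.spo.glo:f` (5 syllables):
  The final syllable (5, glo:f) is extrametrical; the stress domain is syllables 1–4.
  Weights: 1 i L, 2 pi: H, 3 bre L, 4 spo L.
  Heavy syllables in the domain: 2. The rightmost is syllable 2 (pi:).
  → primary stress on syllable 2.
Suffixed `i.pi:.bre.spo.glo:f.ko:` (6 syllables):
  The final syllable (6, ko:) is extrametrical; the stress domain is syllables 1–5.
  Weights: 1 i L, 2 pi: H, 3 bre L, 4 spo L, 5 glo:f H.
  Heavy syllables in the domain: 2, 5. The rightmost is syllable 5 (glo:f).
  → primary stress on syllable 5.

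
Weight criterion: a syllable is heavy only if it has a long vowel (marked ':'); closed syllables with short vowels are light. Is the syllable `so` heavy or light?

`so`: short vowel, open (no coda). Short vowel → light.

light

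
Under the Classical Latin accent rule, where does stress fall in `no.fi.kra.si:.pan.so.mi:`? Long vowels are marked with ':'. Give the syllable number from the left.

5

Classical Latin: stress the penult if heavy (long vowel or closed), else the antepenult.
Weights: 5 pan H, 6 so L, 7 mi: H.
The penult (syllable 6, so) is light, so stress falls on the antepenult (syllable 5, pan).
Stress on syllable 5: no.fi.kra.si:.ˈpan.so.mi:.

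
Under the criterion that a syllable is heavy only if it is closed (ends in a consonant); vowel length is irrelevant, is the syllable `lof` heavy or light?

`lof`: short vowel, closed (coda /f/). Closed (coda /f/) → heavy.

heavy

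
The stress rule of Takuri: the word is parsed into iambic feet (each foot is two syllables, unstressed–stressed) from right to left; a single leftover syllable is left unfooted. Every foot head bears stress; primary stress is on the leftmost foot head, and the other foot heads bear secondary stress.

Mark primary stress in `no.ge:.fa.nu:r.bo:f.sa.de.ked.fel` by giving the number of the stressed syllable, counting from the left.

3

Parse right to left into iambic (σˈσ) feet: no (ge:.ˈfa) (nu:r.ˈbo:f) (sa.ˈde) (ked.ˈfel). Syllable 1 is left unfooted.
Foot heads (stressed positions): 3, 5, 7, 9.
End Rule Leftmost: primary stress on the leftmost head = syllable 3.
Primary stress: syllable 3 → no.ge:.ˈfa.nu:r.bo:f.sa.de.ked.fel.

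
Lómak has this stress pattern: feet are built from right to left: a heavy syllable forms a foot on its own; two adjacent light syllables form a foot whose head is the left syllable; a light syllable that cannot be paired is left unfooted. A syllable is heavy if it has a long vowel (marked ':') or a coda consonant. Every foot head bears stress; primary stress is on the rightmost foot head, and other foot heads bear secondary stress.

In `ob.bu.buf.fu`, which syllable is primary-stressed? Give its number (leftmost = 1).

3

Weights: 1 ob H, 2 bu L, 3 buf H, 4 fu L.
Parse right to left (heavy = foot alone; LL = one foot; stranded L unfooted): (ˈob) bu (ˈbuf) fu.
Foot heads: 1, 3.
Primary stress on the rightmost head = syllable 3.
Primary stress: syllable 3 → ob.bu.ˈbuf.fu.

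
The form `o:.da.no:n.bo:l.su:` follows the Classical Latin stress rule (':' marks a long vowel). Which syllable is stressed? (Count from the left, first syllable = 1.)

4

Classical Latin: stress the penult if heavy (long vowel or closed), else the antepenult.
Weights: 3 no:n H, 4 bo:l H, 5 su: H.
The penult (syllable 4, bo:l) is heavy, so it takes stress.
Stress on syllable 4: o:.da.no:n.ˈbo:l.su:.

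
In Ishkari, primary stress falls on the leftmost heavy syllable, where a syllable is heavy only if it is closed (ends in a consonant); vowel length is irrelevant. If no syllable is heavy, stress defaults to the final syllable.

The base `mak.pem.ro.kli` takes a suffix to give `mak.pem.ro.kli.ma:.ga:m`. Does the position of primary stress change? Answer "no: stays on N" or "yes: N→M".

Base `mak.pem.ro.kli` (4 syllables):
  Weights: 1 mak H, 2 pem H, 3 ro L, 4 kli L.
  Heavy syllables in the domain: 1, 2. The leftmost is syllable 1 (mak).
  → primary stress on syllable 1.
Suffixed `mak.pem.ro.kli.ma:.ga:m` (6 syllables):
  Weights: 1 mak H, 2 pem H, 3 ro L, 4 kli L, 5 ma: L, 6 ga:m H.
  Heavy syllables in the domain: 1, 2, 6. The leftmost is syllable 1 (mak).
  → primary stress on syllable 1.

no: stays on 1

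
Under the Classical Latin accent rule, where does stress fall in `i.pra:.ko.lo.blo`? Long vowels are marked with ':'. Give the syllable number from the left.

3

Classical Latin: stress the penult if heavy (long vowel or closed), else the antepenult.
Weights: 3 ko L, 4 lo L, 5 blo L.
The penult (syllable 4, lo) is light, so stress falls on the antepenult (syllable 3, ko).
Stress on syllable 3: i.pra:.ˈko.lo.blo.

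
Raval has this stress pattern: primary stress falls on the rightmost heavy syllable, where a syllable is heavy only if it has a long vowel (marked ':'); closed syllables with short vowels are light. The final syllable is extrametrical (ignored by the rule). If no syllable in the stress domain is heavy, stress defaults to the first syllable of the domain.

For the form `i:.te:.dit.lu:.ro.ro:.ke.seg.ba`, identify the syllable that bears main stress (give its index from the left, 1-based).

The final syllable (9, ba) is extrametrical; the stress domain is syllables 1–8.
Weights: 1 i: H, 2 te: H, 3 dit L, 4 lu: H, 5 ro L, 6 ro: H, 7 ke L, 8 seg L.
Heavy syllables in the domain: 1, 2, 4, 6. The rightmost is syllable 6 (ro:).
Primary stress: syllable 6 → i:.te:.dit.lu:.ro.ˈro:.ke.seg.ba.

6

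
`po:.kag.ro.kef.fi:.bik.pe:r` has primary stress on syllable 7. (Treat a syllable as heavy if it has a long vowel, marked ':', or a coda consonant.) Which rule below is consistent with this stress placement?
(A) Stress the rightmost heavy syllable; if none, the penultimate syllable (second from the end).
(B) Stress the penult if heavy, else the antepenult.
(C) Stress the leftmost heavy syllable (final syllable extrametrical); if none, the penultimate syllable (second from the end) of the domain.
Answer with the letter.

Rule A → syllable 7 ✓.
Rule B → syllable 6 (observed: 7).
Rule C → syllable 1 (observed: 7).

A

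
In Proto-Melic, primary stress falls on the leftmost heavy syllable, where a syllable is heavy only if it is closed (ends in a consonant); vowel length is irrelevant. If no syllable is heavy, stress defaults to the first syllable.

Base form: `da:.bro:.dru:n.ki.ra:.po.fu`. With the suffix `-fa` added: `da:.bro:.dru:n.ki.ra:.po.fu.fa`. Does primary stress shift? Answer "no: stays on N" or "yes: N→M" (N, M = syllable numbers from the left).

no: stays on 3

Base `da:.bro:.dru:n.ki.ra:.po.fu` (7 syllables):
  Weights: 1 da: L, 2 bro: L, 3 dru:n H, 4 ki L, 5 ra: L, 6 po L, 7 fu L.
  Heavy syllables in the domain: 3. The leftmost is syllable 3 (dru:n).
  → primary stress on syllable 3.
Suffixed `da:.bro:.dru:n.ki.ra:.po.fu.fa` (8 syllables):
  Weights: 1 da: L, 2 bro: L, 3 dru:n H, 4 ki L, 5 ra: L, 6 po L, 7 fu L, 8 fa L.
  Heavy syllables in the domain: 3. The leftmost is syllable 3 (dru:n).
  → primary stress on syllable 3.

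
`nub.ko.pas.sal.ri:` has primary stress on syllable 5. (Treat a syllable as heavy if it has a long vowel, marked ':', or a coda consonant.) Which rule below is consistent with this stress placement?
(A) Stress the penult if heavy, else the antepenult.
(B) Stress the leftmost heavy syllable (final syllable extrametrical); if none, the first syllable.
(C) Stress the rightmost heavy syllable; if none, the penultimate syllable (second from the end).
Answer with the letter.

Rule A → syllable 4 (observed: 5).
Rule B → syllable 1 (observed: 5).
Rule C → syllable 5 ✓.

C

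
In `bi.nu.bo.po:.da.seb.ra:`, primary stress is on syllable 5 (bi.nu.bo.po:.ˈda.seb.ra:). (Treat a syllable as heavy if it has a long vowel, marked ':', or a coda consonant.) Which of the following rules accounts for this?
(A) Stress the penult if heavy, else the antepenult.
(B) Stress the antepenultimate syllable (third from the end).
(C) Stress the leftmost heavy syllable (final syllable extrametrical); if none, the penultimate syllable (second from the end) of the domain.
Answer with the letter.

B

Rule A → syllable 6 (observed: 5).
Rule B → syllable 5 ✓.
Rule C → syllable 4 (observed: 5).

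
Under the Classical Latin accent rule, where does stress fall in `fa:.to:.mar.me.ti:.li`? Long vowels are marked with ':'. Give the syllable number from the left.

Classical Latin: stress the penult if heavy (long vowel or closed), else the antepenult.
Weights: 4 me L, 5 ti: H, 6 li L.
The penult (syllable 5, ti:) is heavy, so it takes stress.
Stress on syllable 5: fa:.to:.mar.me.ˈti:.li.

5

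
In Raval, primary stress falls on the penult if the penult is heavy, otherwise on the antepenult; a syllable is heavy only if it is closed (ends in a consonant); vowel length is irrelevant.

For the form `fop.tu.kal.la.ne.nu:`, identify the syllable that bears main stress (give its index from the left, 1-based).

Weights: 4 la L, 5 ne L, 6 nu: L.
The penult (syllable 5, ne) is light, so stress falls on the antepenult (syllable 4, la).
Primary stress: syllable 4 → fop.tu.kal.ˈla.ne.nu:.

4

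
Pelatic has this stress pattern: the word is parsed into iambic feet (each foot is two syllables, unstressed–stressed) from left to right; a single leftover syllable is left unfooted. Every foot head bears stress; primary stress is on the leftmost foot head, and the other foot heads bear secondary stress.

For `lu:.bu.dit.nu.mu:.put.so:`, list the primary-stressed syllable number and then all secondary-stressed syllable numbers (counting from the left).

primary 2, secondary 4, 6

Parse left to right into iambic (σˈσ) feet: (lu:.ˈbu) (dit.ˈnu) (mu:.ˈput) so:. Syllable 7 is left unfooted.
Foot heads (stressed positions): 2, 4, 6.
End Rule Leftmost: primary stress on the leftmost head = syllable 2.
Secondary stress on 4, 6: lu:.ˈbu.dit.ˌnu.mu:.ˌput.so:.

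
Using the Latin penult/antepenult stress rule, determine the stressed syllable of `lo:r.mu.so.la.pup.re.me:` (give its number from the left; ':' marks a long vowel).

Classical Latin: stress the penult if heavy (long vowel or closed), else the antepenult.
Weights: 5 pup H, 6 re L, 7 me: H.
The penult (syllable 6, re) is light, so stress falls on the antepenult (syllable 5, pup).
Stress on syllable 5: lo:r.mu.so.la.ˈpup.re.me:.

5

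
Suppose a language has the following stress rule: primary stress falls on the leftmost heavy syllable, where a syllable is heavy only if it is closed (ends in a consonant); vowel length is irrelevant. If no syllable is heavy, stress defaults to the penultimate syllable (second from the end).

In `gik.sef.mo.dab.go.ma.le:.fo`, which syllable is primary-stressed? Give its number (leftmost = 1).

1

Weights: 1 gik H, 2 sef H, 3 mo L, 4 dab H, 5 go L, 6 ma L, 7 le: L, 8 fo L.
Heavy syllables in the domain: 1, 2, 4. The leftmost is syllable 1 (gik).
Primary stress: syllable 1 → ˈgik.sef.mo.dab.go.ma.le:.fo.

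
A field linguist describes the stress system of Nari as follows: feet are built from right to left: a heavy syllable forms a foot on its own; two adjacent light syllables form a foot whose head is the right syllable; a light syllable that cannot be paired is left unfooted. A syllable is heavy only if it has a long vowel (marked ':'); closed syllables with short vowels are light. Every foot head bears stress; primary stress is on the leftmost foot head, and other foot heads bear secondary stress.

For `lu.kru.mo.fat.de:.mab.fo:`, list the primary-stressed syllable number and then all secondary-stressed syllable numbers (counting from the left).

primary 2, secondary 4, 5, 7

Weights: 1 lu L, 2 kru L, 3 mo L, 4 fat L, 5 de: H, 6 mab L, 7 fo: H.
Parse right to left (heavy = foot alone; LL = one foot; stranded L unfooted): (lu.ˈkru) (mo.ˈfat) (ˈde:) mab (ˈfo:).
Foot heads: 2, 4, 5, 7.
Primary stress on the leftmost head = syllable 2.
Secondary stress on 4, 5, 7: lu.ˈkru.mo.ˌfat.ˌde:.mab.ˌfo:.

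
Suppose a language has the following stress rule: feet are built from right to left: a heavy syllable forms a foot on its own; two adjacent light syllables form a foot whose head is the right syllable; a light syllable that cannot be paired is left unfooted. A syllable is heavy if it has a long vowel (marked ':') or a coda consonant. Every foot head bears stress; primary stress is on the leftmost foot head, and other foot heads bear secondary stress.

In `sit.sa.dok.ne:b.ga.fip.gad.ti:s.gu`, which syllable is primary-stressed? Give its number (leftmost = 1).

1

Weights: 1 sit H, 2 sa L, 3 dok H, 4 ne:b H, 5 ga L, 6 fip H, 7 gad H, 8 ti:s H, 9 gu L.
Parse right to left (heavy = foot alone; LL = one foot; stranded L unfooted): (ˈsit) sa (ˈdok) (ˈne:b) ga (ˈfip) (ˈgad) (ˈti:s) gu.
Foot heads: 1, 3, 4, 6, 7, 8.
Primary stress on the leftmost head = syllable 1.
Primary stress: syllable 1 → ˈsit.sa.dok.ne:b.ga.fip.gad.ti:s.gu.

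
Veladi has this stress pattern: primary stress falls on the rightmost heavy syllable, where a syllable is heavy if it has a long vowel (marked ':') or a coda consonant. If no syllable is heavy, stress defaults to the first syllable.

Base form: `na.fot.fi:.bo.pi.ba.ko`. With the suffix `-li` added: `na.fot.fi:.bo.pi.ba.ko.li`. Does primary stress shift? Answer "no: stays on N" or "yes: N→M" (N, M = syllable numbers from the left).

Base `na.fot.fi:.bo.pi.ba.ko` (7 syllables):
  Weights: 1 na L, 2 fot H, 3 fi: H, 4 bo L, 5 pi L, 6 ba L, 7 ko L.
  Heavy syllables in the domain: 2, 3. The rightmost is syllable 3 (fi:).
  → primary stress on syllable 3.
Suffixed `na.fot.fi:.bo.pi.ba.ko.li` (8 syllables):
  Weights: 1 na L, 2 fot H, 3 fi: H, 4 bo L, 5 pi L, 6 ba L, 7 ko L, 8 li L.
  Heavy syllables in the domain: 2, 3. The rightmost is syllable 3 (fi:).
  → primary stress on syllable 3.

no: stays on 3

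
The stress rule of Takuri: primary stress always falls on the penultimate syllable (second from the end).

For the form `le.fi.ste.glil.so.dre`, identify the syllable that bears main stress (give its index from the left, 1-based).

The word has 6 syllables; the penultimate syllable (second from the end) is syllable 5 (so).
Primary stress: syllable 5 → le.fi.ste.glil.ˈso.dre.

5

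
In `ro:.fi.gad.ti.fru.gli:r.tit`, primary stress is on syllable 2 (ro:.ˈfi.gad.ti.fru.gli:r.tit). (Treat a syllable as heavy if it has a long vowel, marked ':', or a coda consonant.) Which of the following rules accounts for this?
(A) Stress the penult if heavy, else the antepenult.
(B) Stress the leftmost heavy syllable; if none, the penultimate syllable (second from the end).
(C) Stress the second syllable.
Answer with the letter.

C

Rule A → syllable 6 (observed: 2).
Rule B → syllable 1 (observed: 2).
Rule C → syllable 2 ✓.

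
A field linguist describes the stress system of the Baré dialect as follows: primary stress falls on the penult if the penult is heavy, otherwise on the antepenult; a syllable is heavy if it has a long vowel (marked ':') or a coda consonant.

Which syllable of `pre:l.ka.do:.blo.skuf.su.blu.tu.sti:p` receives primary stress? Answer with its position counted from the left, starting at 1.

7

Weights: 7 blu L, 8 tu L, 9 sti:p H.
The penult (syllable 8, tu) is light, so stress falls on the antepenult (syllable 7, blu).
Primary stress: syllable 7 → pre:l.ka.do:.blo.skuf.su.ˈblu.tu.sti:p.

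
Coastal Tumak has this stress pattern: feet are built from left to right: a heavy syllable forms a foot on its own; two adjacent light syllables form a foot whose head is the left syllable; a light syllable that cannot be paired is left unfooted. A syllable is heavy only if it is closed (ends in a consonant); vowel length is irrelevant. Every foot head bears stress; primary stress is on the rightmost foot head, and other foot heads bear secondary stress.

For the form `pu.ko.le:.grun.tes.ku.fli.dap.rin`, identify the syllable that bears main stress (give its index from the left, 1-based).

Weights: 1 pu L, 2 ko L, 3 le: L, 4 grun H, 5 tes H, 6 ku L, 7 fli L, 8 dap H, 9 rin H.
Parse left to right (heavy = foot alone; LL = one foot; stranded L unfooted): (ˈpu.ko) le: (ˈgrun) (ˈtes) (ˈku.fli) (ˈdap) (ˈrin).
Foot heads: 1, 4, 5, 6, 8, 9.
Primary stress on the rightmost head = syllable 9.
Primary stress: syllable 9 → pu.ko.le:.grun.tes.ku.fli.dap.ˈrin.

9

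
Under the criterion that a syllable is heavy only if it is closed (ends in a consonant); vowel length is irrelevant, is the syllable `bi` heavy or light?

`bi`: short vowel, open (no coda). Open (no coda) → light.

light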